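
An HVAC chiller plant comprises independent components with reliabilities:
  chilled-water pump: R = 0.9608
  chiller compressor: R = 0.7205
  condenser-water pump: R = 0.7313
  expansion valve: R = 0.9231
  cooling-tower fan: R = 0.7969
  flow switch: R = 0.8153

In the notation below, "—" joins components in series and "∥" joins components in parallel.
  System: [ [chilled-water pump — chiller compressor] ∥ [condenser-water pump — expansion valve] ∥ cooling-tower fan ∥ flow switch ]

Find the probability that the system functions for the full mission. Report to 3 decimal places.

Series (chilled-water pump and chiller compressor): 0.96080 × 0.72050 = 0.69226
Series (condenser-water pump and expansion valve): 0.73130 × 0.92310 = 0.67506
Parallel ([0.69226], [0.67506], cooling-tower fan, and flow switch): 1 − (1 − 0.69226)(1 − 0.67506)(1 − 0.79690)(1 − 0.81530) = 0.996

0.996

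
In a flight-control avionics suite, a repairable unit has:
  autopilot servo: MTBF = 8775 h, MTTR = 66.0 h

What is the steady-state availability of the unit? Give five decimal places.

A(autopilot servo) = MTBF/(MTBF+MTTR) = 8775/(8775+66.0) = 0.99253

0.99253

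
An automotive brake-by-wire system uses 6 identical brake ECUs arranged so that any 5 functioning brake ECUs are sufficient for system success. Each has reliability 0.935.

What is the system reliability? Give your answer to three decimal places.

0.947

R = Σ_{i=5}^{6} C(6,i) p^i (1−p)^{6−i} with p = 0.935
C(6,5)·0.935^5·0.065^1 = 0.27869
C(6,6)·0.935^6·0.065^0 = 0.66814
Sum = 0.947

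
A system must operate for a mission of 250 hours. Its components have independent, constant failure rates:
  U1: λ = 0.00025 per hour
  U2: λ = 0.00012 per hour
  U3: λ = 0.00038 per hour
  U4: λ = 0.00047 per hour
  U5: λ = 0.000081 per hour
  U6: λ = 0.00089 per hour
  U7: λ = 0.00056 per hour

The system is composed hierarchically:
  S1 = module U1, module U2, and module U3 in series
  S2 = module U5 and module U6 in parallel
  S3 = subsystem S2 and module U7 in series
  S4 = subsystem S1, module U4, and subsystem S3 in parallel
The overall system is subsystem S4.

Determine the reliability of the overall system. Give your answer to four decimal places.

R(U1) = exp(−0.00025 × 250) = 0.939413
R(U2) = exp(−0.00012 × 250) = 0.970446
R(U3) = exp(−0.00038 × 250) = 0.909373
R(U4) = exp(−0.00047 × 250) = 0.889141
R(U5) = exp(−0.000081 × 250) = 0.979954
R(U6) = exp(−0.00089 × 250) = 0.800515
R(U7) = exp(−0.00056 × 250) = 0.869358
Series (U1, U2, and U3): 0.939413 × 0.970446 × 0.909373 = 0.829030
Parallel (U5 and U6): 1 − (1 − 0.979954)(1 − 0.800515) = 0.996001
Series ([0.996001] and U7): 0.996001 × 0.869358 = 0.865881
Parallel ([0.829030], U4, and [0.865881]): 1 − (1 − 0.829030)(1 − 0.889141)(1 − 0.865881) = 0.9975

0.9975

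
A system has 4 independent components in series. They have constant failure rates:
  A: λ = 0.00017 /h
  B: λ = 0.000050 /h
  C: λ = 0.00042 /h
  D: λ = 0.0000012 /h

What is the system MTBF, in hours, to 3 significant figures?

Series of exponential components: λ_sys = Σ λ_i
λ_sys = 0.00017 + 0.000050 + 0.00042 + 0.0000012 = 6.4120e-04 /h
MTBF = 1 / λ_sys = 1560 h

1560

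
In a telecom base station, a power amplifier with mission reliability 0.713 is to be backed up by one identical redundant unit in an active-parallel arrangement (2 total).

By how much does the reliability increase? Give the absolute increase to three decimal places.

R_before = 0.713
R_after = 1 − (1 − 0.713)^2 = 0.918
ΔR = 0.918 − 0.713 = 0.205

0.205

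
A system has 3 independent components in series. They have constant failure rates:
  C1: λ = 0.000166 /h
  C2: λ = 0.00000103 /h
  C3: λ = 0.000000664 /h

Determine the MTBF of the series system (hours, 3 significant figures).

Series of exponential components: λ_sys = Σ λ_i
λ_sys = 0.000166 + 0.00000103 + 0.000000664 = 1.6769e-04 /h
MTBF = 1 / λ_sys = 5960 h

5960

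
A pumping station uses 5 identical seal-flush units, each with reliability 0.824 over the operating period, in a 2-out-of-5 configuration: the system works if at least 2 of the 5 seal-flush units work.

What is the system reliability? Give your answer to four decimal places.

0.9959

R = Σ_{i=2}^{5} C(5,i) p^i (1−p)^{5−i} with p = 0.824
C(5,2)·0.824^2·0.176^3 = 0.037016
C(5,3)·0.824^3·0.176^2 = 0.173303
C(5,4)·0.824^4·0.176^1 = 0.405687
C(5,5)·0.824^5·0.176^0 = 0.379871
Sum = 0.9959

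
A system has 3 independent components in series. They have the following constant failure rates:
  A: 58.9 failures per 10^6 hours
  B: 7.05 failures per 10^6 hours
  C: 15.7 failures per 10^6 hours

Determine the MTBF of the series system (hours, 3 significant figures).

Series of exponential components: λ_sys = Σ λ_i
λ_sys = 0.0000589 + 0.00000705 + 0.0000157 = 8.1650e-05 /h
MTBF = 1 / λ_sys = 12200 h

12200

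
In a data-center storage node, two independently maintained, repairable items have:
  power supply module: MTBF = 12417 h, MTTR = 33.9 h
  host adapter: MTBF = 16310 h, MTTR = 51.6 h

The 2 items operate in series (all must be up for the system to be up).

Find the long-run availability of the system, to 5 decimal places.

A(power supply module) = MTBF/(MTBF+MTTR) = 12417/(12417+33.9) = 0.997277
A(host adapter) = MTBF/(MTBF+MTTR) = 16310/(16310+51.6) = 0.996846
Series availability: 0.997277 × 0.996846 = 0.99413

0.99413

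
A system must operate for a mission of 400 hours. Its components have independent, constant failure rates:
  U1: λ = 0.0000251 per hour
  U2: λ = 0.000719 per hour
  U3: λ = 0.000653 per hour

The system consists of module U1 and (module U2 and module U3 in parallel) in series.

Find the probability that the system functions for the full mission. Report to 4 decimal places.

R(U1) = exp(−0.0000251 × 400) = 0.990010
R(U2) = exp(−0.000719 × 400) = 0.750062
R(U3) = exp(−0.000653 × 400) = 0.770127
Parallel (U2 and U3): 1 − (1 − 0.750062)(1 − 0.770127) = 0.942546
Series (U1 and [0.942546]): 0.990010 × 0.942546 = 0.9331

0.9331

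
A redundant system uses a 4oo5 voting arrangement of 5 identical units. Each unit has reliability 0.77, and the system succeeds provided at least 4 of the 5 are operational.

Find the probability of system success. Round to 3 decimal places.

0.675

R = Σ_{i=4}^{5} C(5,i) p^i (1−p)^{5−i} with p = 0.77
C(5,4)·0.77^4·0.23^1 = 0.40426
C(5,5)·0.77^5·0.23^0 = 0.27068
Sum = 0.675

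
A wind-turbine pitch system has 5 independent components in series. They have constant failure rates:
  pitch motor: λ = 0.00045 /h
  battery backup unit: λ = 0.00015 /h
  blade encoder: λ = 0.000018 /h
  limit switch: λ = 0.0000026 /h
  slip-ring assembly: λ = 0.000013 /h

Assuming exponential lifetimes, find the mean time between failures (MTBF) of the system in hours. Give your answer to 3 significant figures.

1580

Series of exponential components: λ_sys = Σ λ_i
λ_sys = 0.00045 + 0.00015 + 0.000018 + 0.0000026 + 0.000013 = 6.3360e-04 /h
MTBF = 1 / λ_sys = 1580 h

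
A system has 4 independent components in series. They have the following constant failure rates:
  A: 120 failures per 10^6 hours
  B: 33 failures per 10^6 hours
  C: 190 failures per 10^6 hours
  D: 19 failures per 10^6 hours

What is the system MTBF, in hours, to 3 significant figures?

2760

Series of exponential components: λ_sys = Σ λ_i
λ_sys = 0.00012 + 0.000033 + 0.00019 + 0.000019 = 3.6200e-04 /h
MTBF = 1 / λ_sys = 2760 h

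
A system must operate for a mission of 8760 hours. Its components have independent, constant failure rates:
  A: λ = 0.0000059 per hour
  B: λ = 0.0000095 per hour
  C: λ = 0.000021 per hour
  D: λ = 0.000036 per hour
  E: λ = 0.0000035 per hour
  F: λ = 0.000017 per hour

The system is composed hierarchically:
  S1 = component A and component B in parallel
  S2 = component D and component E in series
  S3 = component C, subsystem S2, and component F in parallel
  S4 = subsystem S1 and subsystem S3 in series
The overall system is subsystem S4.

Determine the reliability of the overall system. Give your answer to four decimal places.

R(A) = exp(−0.0000059 × 8760) = 0.949629
R(B) = exp(−0.0000095 × 8760) = 0.920149
R(C) = exp(−0.000021 × 8760) = 0.831969
R(D) = exp(−0.000036 × 8760) = 0.729526
R(E) = exp(−0.0000035 × 8760) = 0.969805
R(F) = exp(−0.000017 × 8760) = 0.861638
Parallel (A and B): 1 − (1 − 0.949629)(1 − 0.920149) = 0.995978
Series (D and E): 0.729526 × 0.969805 = 0.707498
Parallel (C, [0.707498], and F): 1 − (1 − 0.831969)(1 − 0.707498)(1 − 0.861638) = 0.993200
Series ([0.995978] and [0.993200]): 0.995978 × 0.993200 = 0.9892

0.9892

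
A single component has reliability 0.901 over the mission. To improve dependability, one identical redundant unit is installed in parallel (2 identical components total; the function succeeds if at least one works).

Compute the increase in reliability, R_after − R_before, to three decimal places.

0.089

R_before = 0.901
R_after = 1 − (1 − 0.901)^2 = 0.990
ΔR = 0.990 − 0.901 = 0.089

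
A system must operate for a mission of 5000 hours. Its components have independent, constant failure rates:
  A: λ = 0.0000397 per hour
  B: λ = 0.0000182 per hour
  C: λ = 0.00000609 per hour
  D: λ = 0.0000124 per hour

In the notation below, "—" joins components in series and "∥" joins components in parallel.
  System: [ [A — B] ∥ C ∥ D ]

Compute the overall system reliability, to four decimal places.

0.9995

R(A) = exp(−0.0000397 × 5000) = 0.819960
R(B) = exp(−0.0000182 × 5000) = 0.913018
R(C) = exp(−0.00000609 × 5000) = 0.970009
R(D) = exp(−0.0000124 × 5000) = 0.939883
Series (A and B): 0.819960 × 0.913018 = 0.748638
Parallel ([0.748638], C, and D): 1 − (1 − 0.748638)(1 − 0.970009)(1 − 0.939883) = 0.9995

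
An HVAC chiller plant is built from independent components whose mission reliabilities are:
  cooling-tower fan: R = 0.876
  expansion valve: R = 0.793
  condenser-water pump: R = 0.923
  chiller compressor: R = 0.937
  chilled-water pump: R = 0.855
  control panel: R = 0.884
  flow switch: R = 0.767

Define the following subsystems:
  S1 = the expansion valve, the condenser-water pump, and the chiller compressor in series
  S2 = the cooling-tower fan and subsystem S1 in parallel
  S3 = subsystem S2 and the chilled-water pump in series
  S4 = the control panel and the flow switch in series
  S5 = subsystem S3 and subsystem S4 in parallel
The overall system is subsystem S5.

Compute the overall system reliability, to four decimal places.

0.9426

Series (expansion valve, condenser-water pump, and chiller compressor): 0.793000 × 0.923000 × 0.937000 = 0.685827
Parallel (cooling-tower fan and [0.685827]): 1 − (1 − 0.876000)(1 − 0.685827) = 0.961043
Series ([0.961043] and chilled-water pump): 0.961043 × 0.855000 = 0.821692
Series (control panel and flow switch): 0.884000 × 0.767000 = 0.678028
Parallel ([0.821692] and [0.678028]): 1 − (1 − 0.821692)(1 − 0.678028) = 0.9426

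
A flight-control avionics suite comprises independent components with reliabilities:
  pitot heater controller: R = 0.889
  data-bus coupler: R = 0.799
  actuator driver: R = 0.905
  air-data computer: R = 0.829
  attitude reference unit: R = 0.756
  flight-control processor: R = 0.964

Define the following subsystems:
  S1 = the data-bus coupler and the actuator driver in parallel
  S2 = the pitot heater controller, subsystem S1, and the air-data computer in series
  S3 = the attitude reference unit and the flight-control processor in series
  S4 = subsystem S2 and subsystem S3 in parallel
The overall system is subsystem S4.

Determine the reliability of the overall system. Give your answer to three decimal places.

0.925

Parallel (data-bus coupler and actuator driver): 1 − (1 − 0.79900)(1 − 0.90500) = 0.98091
Series (pitot heater controller, [0.98091], and air-data computer): 0.88900 × 0.98091 × 0.82900 = 0.72291
Series (attitude reference unit and flight-control processor): 0.75600 × 0.96400 = 0.72878
Parallel ([0.72291] and [0.72878]): 1 − (1 − 0.72291)(1 − 0.72878) = 0.925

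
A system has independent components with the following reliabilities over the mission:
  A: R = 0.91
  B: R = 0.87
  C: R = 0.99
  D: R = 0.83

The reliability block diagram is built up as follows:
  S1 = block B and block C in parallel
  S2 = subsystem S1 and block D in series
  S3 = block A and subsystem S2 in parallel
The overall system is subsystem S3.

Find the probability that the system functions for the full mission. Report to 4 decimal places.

0.9846

Parallel (B and C): 1 − (1 − 0.870000)(1 − 0.990000) = 0.998700
Series ([0.998700] and D): 0.998700 × 0.830000 = 0.828921
Parallel (A and [0.828921]): 1 − (1 − 0.910000)(1 − 0.828921) = 0.9846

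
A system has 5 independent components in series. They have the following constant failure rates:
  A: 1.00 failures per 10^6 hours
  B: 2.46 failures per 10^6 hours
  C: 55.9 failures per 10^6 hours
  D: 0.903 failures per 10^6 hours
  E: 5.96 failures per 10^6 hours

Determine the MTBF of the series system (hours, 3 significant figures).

Series of exponential components: λ_sys = Σ λ_i
λ_sys = 0.00000100 + 0.00000246 + 0.0000559 + 0.000000903 + 0.00000596 = 6.6223e-05 /h
MTBF = 1 / λ_sys = 15100 h

15100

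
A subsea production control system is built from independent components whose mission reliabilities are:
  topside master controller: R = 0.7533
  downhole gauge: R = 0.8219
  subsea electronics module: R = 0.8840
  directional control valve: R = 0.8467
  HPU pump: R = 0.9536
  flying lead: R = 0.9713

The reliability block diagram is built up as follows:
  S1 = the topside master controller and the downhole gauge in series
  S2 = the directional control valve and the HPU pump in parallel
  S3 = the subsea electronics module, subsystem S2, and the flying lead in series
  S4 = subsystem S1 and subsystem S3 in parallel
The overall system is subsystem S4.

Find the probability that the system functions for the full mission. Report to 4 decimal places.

0.9438

Series (topside master controller and downhole gauge): 0.753300 × 0.821900 = 0.619137
Parallel (directional control valve and HPU pump): 1 − (1 − 0.846700)(1 − 0.953600) = 0.992887
Series (subsea electronics module, [0.992887], and flying lead): 0.884000 × 0.992887 × 0.971300 = 0.852522
Parallel ([0.619137] and [0.852522]): 1 − (1 − 0.619137)(1 − 0.852522) = 0.9438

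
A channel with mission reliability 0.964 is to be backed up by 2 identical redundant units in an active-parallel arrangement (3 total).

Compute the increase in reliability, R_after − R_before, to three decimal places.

0.036

R_before = 0.964
R_after = 1 − (1 − 0.964)^3 = 1.000
ΔR = 1.000 − 0.964 = 0.036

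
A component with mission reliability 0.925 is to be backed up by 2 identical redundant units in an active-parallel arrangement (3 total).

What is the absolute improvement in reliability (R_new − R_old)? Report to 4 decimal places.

0.0746

R_before = 0.925
R_after = 1 − (1 − 0.925)^3 = 0.9996
ΔR = 0.9996 − 0.925 = 0.0746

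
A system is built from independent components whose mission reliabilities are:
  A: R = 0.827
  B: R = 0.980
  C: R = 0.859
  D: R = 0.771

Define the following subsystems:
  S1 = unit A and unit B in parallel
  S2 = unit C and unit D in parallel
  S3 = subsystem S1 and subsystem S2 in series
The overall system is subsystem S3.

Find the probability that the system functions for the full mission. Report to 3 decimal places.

0.964

Parallel (A and B): 1 − (1 − 0.82700)(1 − 0.98000) = 0.99654
Parallel (C and D): 1 − (1 − 0.85900)(1 − 0.77100) = 0.96771
Series ([0.99654] and [0.96771]): 0.99654 × 0.96771 = 0.964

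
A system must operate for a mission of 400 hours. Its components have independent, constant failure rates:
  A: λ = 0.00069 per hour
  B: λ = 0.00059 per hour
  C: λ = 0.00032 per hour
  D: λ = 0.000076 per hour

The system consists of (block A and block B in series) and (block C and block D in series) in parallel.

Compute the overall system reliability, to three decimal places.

R(A) = exp(−0.00069 × 400) = 0.75881
R(B) = exp(−0.00059 × 400) = 0.78978
R(C) = exp(−0.00032 × 400) = 0.87985
R(D) = exp(−0.000076 × 400) = 0.97006
Series (A and B): 0.75881 × 0.78978 = 0.59929
Series (C and D): 0.87985 × 0.97006 = 0.85351
Parallel ([0.59929] and [0.85351]): 1 − (1 − 0.59929)(1 − 0.85351) = 0.941

0.941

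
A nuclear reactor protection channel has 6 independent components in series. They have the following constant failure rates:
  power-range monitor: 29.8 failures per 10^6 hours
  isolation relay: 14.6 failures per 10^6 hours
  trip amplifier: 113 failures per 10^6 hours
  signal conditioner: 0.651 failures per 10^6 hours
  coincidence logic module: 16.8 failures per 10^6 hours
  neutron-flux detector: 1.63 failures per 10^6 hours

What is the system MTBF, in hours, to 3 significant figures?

Series of exponential components: λ_sys = Σ λ_i
λ_sys = 0.0000298 + 0.0000146 + 0.000113 + 0.000000651 + 0.0000168 + 0.00000163 = 1.7648e-04 /h
MTBF = 1 / λ_sys = 5670 h

5670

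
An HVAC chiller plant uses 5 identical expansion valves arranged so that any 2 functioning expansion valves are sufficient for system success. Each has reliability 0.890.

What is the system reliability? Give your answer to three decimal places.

R = Σ_{i=2}^{5} C(5,i) p^i (1−p)^{5−i} with p = 0.890
C(5,2)·0.890^2·0.110^3 = 0.01054
C(5,3)·0.890^3·0.110^2 = 0.08530
C(5,4)·0.890^4·0.110^1 = 0.34508
C(5,5)·0.890^5·0.110^0 = 0.55841
Sum = 0.999

0.999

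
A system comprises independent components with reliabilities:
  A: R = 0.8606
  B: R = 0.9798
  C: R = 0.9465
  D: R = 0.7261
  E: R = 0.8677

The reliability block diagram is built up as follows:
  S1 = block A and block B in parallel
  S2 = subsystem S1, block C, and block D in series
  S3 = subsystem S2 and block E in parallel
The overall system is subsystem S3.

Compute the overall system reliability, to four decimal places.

Parallel (A and B): 1 − (1 − 0.860600)(1 − 0.979800) = 0.997184
Series ([0.997184], C, and D): 0.997184 × 0.946500 × 0.726100 = 0.685318
Parallel ([0.685318] and E): 1 − (1 − 0.685318)(1 − 0.867700) = 0.9584

0.9584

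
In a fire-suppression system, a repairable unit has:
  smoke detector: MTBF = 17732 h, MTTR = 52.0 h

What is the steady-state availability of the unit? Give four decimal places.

0.9971

A(smoke detector) = MTBF/(MTBF+MTTR) = 17732/(17732+52.0) = 0.9971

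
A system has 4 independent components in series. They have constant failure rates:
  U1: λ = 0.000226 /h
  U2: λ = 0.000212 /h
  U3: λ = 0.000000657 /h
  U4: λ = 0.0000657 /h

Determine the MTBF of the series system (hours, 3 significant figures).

Series of exponential components: λ_sys = Σ λ_i
λ_sys = 0.000226 + 0.000212 + 0.000000657 + 0.0000657 = 5.0436e-04 /h
MTBF = 1 / λ_sys = 1980 h

1980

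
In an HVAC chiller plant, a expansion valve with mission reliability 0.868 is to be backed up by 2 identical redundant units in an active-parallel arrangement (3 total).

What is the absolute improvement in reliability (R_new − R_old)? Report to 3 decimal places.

0.130

R_before = 0.868
R_after = 1 − (1 − 0.868)^3 = 0.998
ΔR = 0.998 − 0.868 = 0.130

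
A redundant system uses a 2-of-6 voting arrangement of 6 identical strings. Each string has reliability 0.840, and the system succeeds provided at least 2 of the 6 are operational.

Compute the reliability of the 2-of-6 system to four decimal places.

R = Σ_{i=2}^{6} C(6,i) p^i (1−p)^{6−i} with p = 0.840
C(6,2)·0.840^2·0.160^4 = 0.006936
C(6,3)·0.840^3·0.160^3 = 0.048554
C(6,4)·0.840^4·0.160^2 = 0.191183
C(6,5)·0.840^5·0.160^1 = 0.401483
C(6,6)·0.840^6·0.160^0 = 0.351298
Sum = 0.9995

0.9995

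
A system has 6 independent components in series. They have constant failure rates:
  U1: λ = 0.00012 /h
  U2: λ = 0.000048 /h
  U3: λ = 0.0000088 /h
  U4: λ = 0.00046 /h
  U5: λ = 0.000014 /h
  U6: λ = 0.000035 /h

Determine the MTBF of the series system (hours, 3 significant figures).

Series of exponential components: λ_sys = Σ λ_i
λ_sys = 0.00012 + 0.000048 + 0.0000088 + 0.00046 + 0.000014 + 0.000035 = 6.8580e-04 /h
MTBF = 1 / λ_sys = 1460 h

1460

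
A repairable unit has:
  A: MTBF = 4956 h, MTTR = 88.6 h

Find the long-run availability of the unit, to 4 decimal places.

A(A) = MTBF/(MTBF+MTTR) = 4956/(4956+88.6) = 0.9824

0.9824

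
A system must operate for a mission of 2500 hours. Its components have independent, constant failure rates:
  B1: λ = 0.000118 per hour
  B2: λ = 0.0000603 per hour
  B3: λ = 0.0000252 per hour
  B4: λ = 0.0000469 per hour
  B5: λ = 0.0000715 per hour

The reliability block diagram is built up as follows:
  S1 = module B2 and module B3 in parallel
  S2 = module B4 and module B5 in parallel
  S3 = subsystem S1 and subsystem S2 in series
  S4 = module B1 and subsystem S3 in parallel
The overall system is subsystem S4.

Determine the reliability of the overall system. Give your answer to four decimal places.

R(B1) = exp(−0.000118 × 2500) = 0.744532
R(B2) = exp(−0.0000603 × 2500) = 0.860063
R(B3) = exp(−0.0000252 × 2500) = 0.938943
R(B4) = exp(−0.0000469 × 2500) = 0.889363
R(B5) = exp(−0.0000715 × 2500) = 0.836315
Parallel (B2 and B3): 1 − (1 − 0.860063)(1 − 0.938943) = 0.991456
Parallel (B4 and B5): 1 − (1 − 0.889363)(1 − 0.836315) = 0.981890
Series ([0.991456] and [0.981890]): 0.991456 × 0.981890 = 0.973501
Parallel (B1 and [0.973501]): 1 − (1 − 0.744532)(1 − 0.973501) = 0.9932

0.9932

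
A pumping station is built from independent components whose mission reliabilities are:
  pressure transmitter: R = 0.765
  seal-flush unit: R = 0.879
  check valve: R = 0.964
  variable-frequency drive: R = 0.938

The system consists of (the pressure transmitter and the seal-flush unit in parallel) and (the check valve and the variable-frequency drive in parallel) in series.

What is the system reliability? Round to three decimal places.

Parallel (pressure transmitter and seal-flush unit): 1 − (1 − 0.76500)(1 − 0.87900) = 0.97157
Parallel (check valve and variable-frequency drive): 1 − (1 − 0.96400)(1 − 0.93800) = 0.99777
Series ([0.97157] and [0.99777]): 0.97157 × 0.99777 = 0.969

0.969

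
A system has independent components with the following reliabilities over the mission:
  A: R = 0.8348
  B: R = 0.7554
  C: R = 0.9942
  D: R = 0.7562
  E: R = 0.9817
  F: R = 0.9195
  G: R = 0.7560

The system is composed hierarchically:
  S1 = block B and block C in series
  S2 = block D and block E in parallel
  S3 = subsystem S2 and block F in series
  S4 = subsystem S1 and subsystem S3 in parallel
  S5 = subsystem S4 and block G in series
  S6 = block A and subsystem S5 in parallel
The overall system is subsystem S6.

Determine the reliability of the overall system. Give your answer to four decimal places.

0.9571

Series (B and C): 0.755400 × 0.994200 = 0.751019
Parallel (D and E): 1 − (1 − 0.756200)(1 − 0.981700) = 0.995538
Series ([0.995538] and F): 0.995538 × 0.919500 = 0.915397
Parallel ([0.751019] and [0.915397]): 1 − (1 − 0.751019)(1 − 0.915397) = 0.978935
Series ([0.978935] and G): 0.978935 × 0.756000 = 0.740075
Parallel (A and [0.740075]): 1 − (1 − 0.834800)(1 − 0.740075) = 0.9571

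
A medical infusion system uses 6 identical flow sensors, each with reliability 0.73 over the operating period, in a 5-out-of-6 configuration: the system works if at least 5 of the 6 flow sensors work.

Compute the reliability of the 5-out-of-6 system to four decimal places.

0.4872

R = Σ_{i=5}^{6} C(6,i) p^i (1−p)^{6−i} with p = 0.73
C(6,5)·0.73^5·0.27^1 = 0.335838
C(6,6)·0.73^6·0.27^0 = 0.151334
Sum = 0.4872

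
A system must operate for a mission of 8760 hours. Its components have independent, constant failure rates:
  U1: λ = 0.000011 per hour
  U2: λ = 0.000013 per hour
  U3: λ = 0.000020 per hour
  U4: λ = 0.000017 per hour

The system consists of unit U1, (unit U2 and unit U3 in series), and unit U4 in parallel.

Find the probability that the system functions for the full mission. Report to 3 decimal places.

R(U1) = exp(−0.000011 × 8760) = 0.90814
R(U2) = exp(−0.000013 × 8760) = 0.89237
R(U3) = exp(−0.000020 × 8760) = 0.83929
R(U4) = exp(−0.000017 × 8760) = 0.86164
Series (U2 and U3): 0.89237 × 0.83929 = 0.74896
Parallel (U1, [0.74896], and U4): 1 − (1 − 0.90814)(1 − 0.74896)(1 − 0.86164) = 0.997

0.997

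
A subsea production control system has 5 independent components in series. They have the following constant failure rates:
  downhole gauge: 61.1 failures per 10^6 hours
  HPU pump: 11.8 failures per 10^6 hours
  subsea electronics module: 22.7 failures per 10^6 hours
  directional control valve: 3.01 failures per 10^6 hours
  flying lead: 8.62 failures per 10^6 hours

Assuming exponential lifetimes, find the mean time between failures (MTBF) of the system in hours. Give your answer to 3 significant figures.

9330

Series of exponential components: λ_sys = Σ λ_i
λ_sys = 0.0000611 + 0.0000118 + 0.0000227 + 0.00000301 + 0.00000862 = 1.0723e-04 /h
MTBF = 1 / λ_sys = 9330 h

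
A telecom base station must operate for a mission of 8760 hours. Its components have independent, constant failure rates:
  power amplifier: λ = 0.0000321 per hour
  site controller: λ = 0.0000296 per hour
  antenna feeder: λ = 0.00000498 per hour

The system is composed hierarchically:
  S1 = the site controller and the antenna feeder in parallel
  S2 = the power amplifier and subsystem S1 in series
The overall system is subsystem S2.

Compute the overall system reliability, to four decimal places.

R(power amplifier) = exp(−0.0000321 × 8760) = 0.754880
R(site controller) = exp(−0.0000296 × 8760) = 0.771595
R(antenna feeder) = exp(−0.00000498 × 8760) = 0.957313
Parallel (site controller and antenna feeder): 1 − (1 − 0.771595)(1 − 0.957313) = 0.990250
Series (power amplifier and [0.990250]): 0.754880 × 0.990250 = 0.7475

0.7475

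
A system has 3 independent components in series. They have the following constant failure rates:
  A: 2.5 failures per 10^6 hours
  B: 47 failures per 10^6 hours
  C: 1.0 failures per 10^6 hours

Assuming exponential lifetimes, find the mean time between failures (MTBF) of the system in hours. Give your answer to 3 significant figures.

19800

Series of exponential components: λ_sys = Σ λ_i
λ_sys = 0.0000025 + 0.000047 + 0.0000010 = 5.0500e-05 /h
MTBF = 1 / λ_sys = 19800 h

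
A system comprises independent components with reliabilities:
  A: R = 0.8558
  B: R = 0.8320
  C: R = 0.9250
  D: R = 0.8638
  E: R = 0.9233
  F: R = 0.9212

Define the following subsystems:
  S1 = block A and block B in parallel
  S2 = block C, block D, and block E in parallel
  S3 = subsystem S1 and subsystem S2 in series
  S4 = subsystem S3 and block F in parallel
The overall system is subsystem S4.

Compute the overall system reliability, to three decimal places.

0.998

Parallel (A and B): 1 − (1 − 0.85580)(1 − 0.83200) = 0.97577
Parallel (C, D, and E): 1 − (1 − 0.92500)(1 − 0.86380)(1 − 0.92330) = 0.99922
Series ([0.97577] and [0.99922]): 0.97577 × 0.99922 = 0.97501
Parallel ([0.97501] and F): 1 − (1 − 0.97501)(1 − 0.92120) = 0.998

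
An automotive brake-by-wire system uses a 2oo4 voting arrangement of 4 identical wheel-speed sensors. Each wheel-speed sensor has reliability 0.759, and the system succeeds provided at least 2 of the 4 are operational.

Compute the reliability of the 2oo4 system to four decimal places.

0.9541

R = Σ_{i=2}^{4} C(4,i) p^i (1−p)^{4−i} with p = 0.759
C(4,2)·0.759^2·0.241^2 = 0.200756
C(4,3)·0.759^3·0.241^1 = 0.421505
C(4,4)·0.759^4·0.241^0 = 0.331869
Sum = 0.9541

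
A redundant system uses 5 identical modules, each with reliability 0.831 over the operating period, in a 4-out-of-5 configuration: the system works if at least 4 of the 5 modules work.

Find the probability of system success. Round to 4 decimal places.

0.7992

R = Σ_{i=4}^{5} C(5,i) p^i (1−p)^{5−i} with p = 0.831
C(5,4)·0.831^4·0.169^1 = 0.402959
C(5,5)·0.831^5·0.169^0 = 0.396283
Sum = 0.7992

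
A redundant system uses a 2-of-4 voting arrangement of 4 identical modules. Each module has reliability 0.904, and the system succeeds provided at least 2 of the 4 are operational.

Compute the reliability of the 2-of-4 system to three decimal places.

0.997

R = Σ_{i=2}^{4} C(4,i) p^i (1−p)^{4−i} with p = 0.904
C(4,2)·0.904^2·0.096^2 = 0.04519
C(4,3)·0.904^3·0.096^1 = 0.28369
C(4,4)·0.904^4·0.096^0 = 0.66784
Sum = 0.997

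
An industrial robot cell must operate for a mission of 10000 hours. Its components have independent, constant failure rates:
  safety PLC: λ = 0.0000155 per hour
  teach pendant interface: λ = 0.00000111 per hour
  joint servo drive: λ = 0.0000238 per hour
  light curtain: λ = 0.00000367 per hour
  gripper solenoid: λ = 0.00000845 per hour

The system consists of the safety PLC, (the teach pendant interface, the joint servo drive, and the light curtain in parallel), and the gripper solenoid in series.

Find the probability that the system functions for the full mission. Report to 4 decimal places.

0.7870

R(safety PLC) = exp(−0.0000155 × 10000) = 0.856415
R(teach pendant interface) = exp(−0.00000111 × 10000) = 0.988961
R(joint servo drive) = exp(−0.0000238 × 10000) = 0.788203
R(light curtain) = exp(−0.00000367 × 10000) = 0.963965
R(gripper solenoid) = exp(−0.00000845 × 10000) = 0.918972
Parallel (teach pendant interface, joint servo drive, and light curtain): 1 − (1 − 0.988961)(1 − 0.788203)(1 − 0.963965) = 0.999916
Series (safety PLC, [0.999916], and gripper solenoid): 0.856415 × 0.999916 × 0.918972 = 0.7870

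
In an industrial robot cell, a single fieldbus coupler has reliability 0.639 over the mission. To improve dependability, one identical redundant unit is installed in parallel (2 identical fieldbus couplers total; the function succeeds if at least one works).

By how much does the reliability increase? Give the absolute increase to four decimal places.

R_before = 0.639
R_after = 1 − (1 − 0.639)^2 = 0.8697
ΔR = 0.8697 − 0.639 = 0.2307

0.2307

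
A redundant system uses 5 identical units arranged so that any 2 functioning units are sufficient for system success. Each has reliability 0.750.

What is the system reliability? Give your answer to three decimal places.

R = Σ_{i=2}^{5} C(5,i) p^i (1−p)^{5−i} with p = 0.750
C(5,2)·0.750^2·0.250^3 = 0.08789
C(5,3)·0.750^3·0.250^2 = 0.26367
C(5,4)·0.750^4·0.250^1 = 0.39551
C(5,5)·0.750^5·0.250^0 = 0.23730
Sum = 0.984

0.984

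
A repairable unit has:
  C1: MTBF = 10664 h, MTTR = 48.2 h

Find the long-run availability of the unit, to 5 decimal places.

0.99550

A(C1) = MTBF/(MTBF+MTTR) = 10664/(10664+48.2) = 0.99550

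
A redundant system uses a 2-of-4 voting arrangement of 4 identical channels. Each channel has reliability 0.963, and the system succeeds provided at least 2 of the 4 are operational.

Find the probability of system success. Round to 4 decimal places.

R = Σ_{i=2}^{4} C(4,i) p^i (1−p)^{4−i} with p = 0.963
C(4,2)·0.963^2·0.037^2 = 0.007617
C(4,3)·0.963^3·0.037^1 = 0.132172
C(4,4)·0.963^4·0.037^0 = 0.860013
Sum = 0.9998

0.9998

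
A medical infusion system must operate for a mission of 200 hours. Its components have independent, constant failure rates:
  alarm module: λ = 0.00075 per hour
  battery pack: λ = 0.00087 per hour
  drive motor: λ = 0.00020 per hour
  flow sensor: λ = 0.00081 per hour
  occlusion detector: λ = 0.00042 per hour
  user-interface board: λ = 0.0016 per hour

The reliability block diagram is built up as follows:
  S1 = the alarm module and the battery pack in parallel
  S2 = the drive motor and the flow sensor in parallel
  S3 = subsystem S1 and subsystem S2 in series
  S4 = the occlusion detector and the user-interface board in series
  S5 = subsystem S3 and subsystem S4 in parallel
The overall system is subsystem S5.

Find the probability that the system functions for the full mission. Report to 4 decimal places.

0.9907

R(alarm module) = exp(−0.00075 × 200) = 0.860708
R(battery pack) = exp(−0.00087 × 200) = 0.840297
R(drive motor) = exp(−0.00020 × 200) = 0.960789
R(flow sensor) = exp(−0.00081 × 200) = 0.850441
R(occlusion detector) = exp(−0.00042 × 200) = 0.919431
R(user-interface board) = exp(−0.0016 × 200) = 0.726149
Parallel (alarm module and battery pack): 1 − (1 − 0.860708)(1 − 0.840297) = 0.977755
Parallel (drive motor and flow sensor): 1 − (1 − 0.960789)(1 − 0.850441) = 0.994136
Series ([0.977755] and [0.994136]): 0.977755 × 0.994136 = 0.972021
Series (occlusion detector and user-interface board): 0.919431 × 0.726149 = 0.667644
Parallel ([0.972021] and [0.667644]): 1 − (1 − 0.972021)(1 − 0.667644) = 0.9907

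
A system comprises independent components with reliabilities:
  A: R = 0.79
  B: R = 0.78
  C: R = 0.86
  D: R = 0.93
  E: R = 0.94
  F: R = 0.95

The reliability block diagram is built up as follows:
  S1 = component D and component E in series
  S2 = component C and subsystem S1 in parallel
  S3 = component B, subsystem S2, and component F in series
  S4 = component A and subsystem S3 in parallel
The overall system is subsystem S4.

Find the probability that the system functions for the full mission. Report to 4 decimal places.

0.9429

Series (D and E): 0.930000 × 0.940000 = 0.874200
Parallel (C and [0.874200]): 1 − (1 − 0.860000)(1 − 0.874200) = 0.982388
Series (B, [0.982388], and F): 0.780000 × 0.982388 × 0.950000 = 0.727950
Parallel (A and [0.727950]): 1 − (1 − 0.790000)(1 − 0.727950) = 0.9429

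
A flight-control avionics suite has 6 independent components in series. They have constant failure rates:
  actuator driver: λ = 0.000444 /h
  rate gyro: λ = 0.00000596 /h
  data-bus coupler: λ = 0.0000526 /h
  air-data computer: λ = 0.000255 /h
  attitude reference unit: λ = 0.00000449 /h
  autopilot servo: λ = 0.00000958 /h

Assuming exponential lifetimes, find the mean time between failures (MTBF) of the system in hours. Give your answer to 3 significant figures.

Series of exponential components: λ_sys = Σ λ_i
λ_sys = 0.000444 + 0.00000596 + 0.0000526 + 0.000255 + 0.00000449 + 0.00000958 = 7.7163e-04 /h
MTBF = 1 / λ_sys = 1300 h

1300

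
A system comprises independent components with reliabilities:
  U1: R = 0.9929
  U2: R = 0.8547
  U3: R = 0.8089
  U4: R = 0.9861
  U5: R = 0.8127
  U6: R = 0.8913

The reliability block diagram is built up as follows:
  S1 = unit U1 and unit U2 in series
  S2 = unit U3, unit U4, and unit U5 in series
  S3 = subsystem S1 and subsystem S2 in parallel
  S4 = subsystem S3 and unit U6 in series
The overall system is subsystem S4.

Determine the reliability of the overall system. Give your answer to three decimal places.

Series (U1 and U2): 0.99290 × 0.85470 = 0.84863
Series (U3, U4, and U5): 0.80890 × 0.98610 × 0.81270 = 0.64826
Parallel ([0.84863] and [0.64826]): 1 − (1 − 0.84863)(1 − 0.64826) = 0.94676
Series ([0.94676] and U6): 0.94676 × 0.89130 = 0.844

0.844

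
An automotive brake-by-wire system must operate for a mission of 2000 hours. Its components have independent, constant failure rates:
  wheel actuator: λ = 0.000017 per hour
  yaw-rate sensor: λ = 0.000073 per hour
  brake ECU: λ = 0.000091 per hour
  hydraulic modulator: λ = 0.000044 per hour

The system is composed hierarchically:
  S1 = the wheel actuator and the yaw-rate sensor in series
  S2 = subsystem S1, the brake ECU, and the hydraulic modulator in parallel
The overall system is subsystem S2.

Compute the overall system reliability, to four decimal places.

0.9977

R(wheel actuator) = exp(−0.000017 × 2000) = 0.966572
R(yaw-rate sensor) = exp(−0.000073 × 2000) = 0.864158
R(brake ECU) = exp(−0.000091 × 2000) = 0.833601
R(hydraulic modulator) = exp(−0.000044 × 2000) = 0.915761
Series (wheel actuator and yaw-rate sensor): 0.966572 × 0.864158 = 0.835271
Parallel ([0.835271], brake ECU, and hydraulic modulator): 1 − (1 − 0.835271)(1 − 0.833601)(1 − 0.915761) = 0.9977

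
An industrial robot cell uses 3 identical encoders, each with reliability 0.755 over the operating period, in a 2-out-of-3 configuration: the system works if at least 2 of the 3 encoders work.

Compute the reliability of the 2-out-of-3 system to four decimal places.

R = Σ_{i=2}^{3} C(3,i) p^i (1−p)^{3−i} with p = 0.755
C(3,2)·0.755^2·0.245^1 = 0.418968
C(3,3)·0.755^3·0.245^0 = 0.430369
Sum = 0.8493

0.8493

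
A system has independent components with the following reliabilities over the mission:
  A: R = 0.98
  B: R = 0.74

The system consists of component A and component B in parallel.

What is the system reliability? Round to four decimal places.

0.9948

Parallel (A and B): 1 − (1 − 0.980000)(1 − 0.740000) = 0.9948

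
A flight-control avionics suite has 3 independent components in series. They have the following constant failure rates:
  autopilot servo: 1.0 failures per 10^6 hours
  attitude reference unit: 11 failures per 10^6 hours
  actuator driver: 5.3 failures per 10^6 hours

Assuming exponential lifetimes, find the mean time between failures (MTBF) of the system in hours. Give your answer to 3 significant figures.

Series of exponential components: λ_sys = Σ λ_i
λ_sys = 0.0000010 + 0.000011 + 0.0000053 = 1.7300e-05 /h
MTBF = 1 / λ_sys = 57800 h

57800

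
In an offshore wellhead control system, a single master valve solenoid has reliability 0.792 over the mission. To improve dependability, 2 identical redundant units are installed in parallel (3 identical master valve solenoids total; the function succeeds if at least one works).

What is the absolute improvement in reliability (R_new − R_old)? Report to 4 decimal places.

0.1990

R_before = 0.792
R_after = 1 − (1 − 0.792)^3 = 0.9910
ΔR = 0.9910 − 0.792 = 0.1990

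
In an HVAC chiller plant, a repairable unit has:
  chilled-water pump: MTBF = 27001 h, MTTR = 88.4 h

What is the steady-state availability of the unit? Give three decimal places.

0.997

A(chilled-water pump) = MTBF/(MTBF+MTTR) = 27001/(27001+88.4) = 0.997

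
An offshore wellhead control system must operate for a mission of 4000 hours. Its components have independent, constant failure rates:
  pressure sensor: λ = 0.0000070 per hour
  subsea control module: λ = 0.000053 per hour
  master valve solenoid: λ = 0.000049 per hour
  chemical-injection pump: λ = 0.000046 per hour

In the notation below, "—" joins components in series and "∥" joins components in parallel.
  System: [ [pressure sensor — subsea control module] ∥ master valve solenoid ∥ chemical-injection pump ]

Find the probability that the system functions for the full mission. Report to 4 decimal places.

0.9936

R(pressure sensor) = exp(−0.0000070 × 4000) = 0.972388
R(subsea control module) = exp(−0.000053 × 4000) = 0.808965
R(master valve solenoid) = exp(−0.000049 × 4000) = 0.822012
R(chemical-injection pump) = exp(−0.000046 × 4000) = 0.831936
Series (pressure sensor and subsea control module): 0.972388 × 0.808965 = 0.786628
Parallel ([0.786628], master valve solenoid, and chemical-injection pump): 1 − (1 − 0.786628)(1 − 0.822012)(1 − 0.831936) = 0.9936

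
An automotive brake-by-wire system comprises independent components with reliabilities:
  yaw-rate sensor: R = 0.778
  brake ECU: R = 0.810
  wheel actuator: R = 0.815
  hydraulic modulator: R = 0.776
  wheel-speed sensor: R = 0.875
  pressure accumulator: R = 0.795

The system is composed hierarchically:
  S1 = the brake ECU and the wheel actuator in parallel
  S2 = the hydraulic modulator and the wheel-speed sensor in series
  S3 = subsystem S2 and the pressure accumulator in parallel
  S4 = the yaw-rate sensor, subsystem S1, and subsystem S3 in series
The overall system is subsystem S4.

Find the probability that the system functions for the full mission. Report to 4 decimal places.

Parallel (brake ECU and wheel actuator): 1 − (1 − 0.810000)(1 − 0.815000) = 0.964850
Series (hydraulic modulator and wheel-speed sensor): 0.776000 × 0.875000 = 0.679000
Parallel ([0.679000] and pressure accumulator): 1 − (1 − 0.679000)(1 − 0.795000) = 0.934195
Series (yaw-rate sensor, [0.964850], and [0.934195]): 0.778000 × 0.964850 × 0.934195 = 0.7013

0.7013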